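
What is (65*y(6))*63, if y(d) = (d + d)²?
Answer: 589680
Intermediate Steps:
y(d) = 4*d² (y(d) = (2*d)² = 4*d²)
(65*y(6))*63 = (65*(4*6²))*63 = (65*(4*36))*63 = (65*144)*63 = 9360*63 = 589680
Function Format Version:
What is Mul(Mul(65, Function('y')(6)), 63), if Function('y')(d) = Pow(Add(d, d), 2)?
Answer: 589680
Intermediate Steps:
Function('y')(d) = Mul(4, Pow(d, 2)) (Function('y')(d) = Pow(Mul(2, d), 2) = Mul(4, Pow(d, 2)))
Mul(Mul(65, Function('y')(6)), 63) = Mul(Mul(65, Mul(4, Pow(6, 2))), 63) = Mul(Mul(65, Mul(4, 36)), 63) = Mul(Mul(65, 144), 63) = Mul(9360, 63) = 589680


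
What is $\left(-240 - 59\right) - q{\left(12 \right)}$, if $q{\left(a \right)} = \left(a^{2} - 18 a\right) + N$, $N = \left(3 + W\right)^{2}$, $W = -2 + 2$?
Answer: $-236$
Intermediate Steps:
$W = 0$
$N = 9$ ($N = \left(3 + 0\right)^{2} = 3^{2} = 9$)
$q{\left(a \right)} = 9 + a^{2} - 18 a$ ($q{\left(a \right)} = \left(a^{2} - 18 a\right) + 9 = 9 + a^{2} - 18 a$)
$\left(-240 - 59\right) - q{\left(12 \right)} = \left(-240 - 59\right) - \left(9 + 12^{2} - 216\right) = \left(-240 - 59\right) - \left(9 + 144 - 216\right) = -299 - -63 = -299 + 63 = -236$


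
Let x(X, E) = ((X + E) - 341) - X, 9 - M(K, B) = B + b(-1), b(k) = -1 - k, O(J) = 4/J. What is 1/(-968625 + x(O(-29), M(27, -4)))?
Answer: -1/968953 ≈ -1.0320e-6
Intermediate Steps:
M(K, B) = 9 - B (M(K, B) = 9 - (B + (-1 - 1*(-1))) = 9 - (B + (-1 + 1)) = 9 - (B + 0) = 9 - B)
x(X, E) = -341 + E (x(X, E) = ((E + X) - 341) - X = (-341 + E + X) - X = -341 + E)
1/(-968625 + x(O(-29), M(27, -4))) = 1/(-968625 + (-341 + (9 - 1*(-4)))) = 1/(-968625 + (-341 + (9 + 4))) = 1/(-968625 + (-341 + 13)) = 1/(-968625 - 328) = 1/(-968953) = -1/968953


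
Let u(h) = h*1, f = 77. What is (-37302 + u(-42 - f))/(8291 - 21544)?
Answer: 37421/13253 ≈ 2.8236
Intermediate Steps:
u(h) = h
(-37302 + u(-42 - f))/(8291 - 21544) = (-37302 + (-42 - 1*77))/(8291 - 21544) = (-37302 + (-42 - 77))/(-13253) = (-37302 - 119)*(-1/13253) = -37421*(-1/13253) = 37421/13253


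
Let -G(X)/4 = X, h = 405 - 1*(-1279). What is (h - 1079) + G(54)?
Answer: 389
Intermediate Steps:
h = 1684 (h = 405 + 1279 = 1684)
G(X) = -4*X
(h - 1079) + G(54) = (1684 - 1079) - 4*54 = 605 - 216 = 389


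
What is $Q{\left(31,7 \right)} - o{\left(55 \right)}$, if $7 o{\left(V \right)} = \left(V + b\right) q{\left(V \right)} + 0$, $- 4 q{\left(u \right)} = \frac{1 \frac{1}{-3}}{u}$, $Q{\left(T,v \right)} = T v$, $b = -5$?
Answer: $\frac{100249}{462} \approx 216.99$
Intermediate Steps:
$q{\left(u \right)} = \frac{1}{12 u}$ ($q{\left(u \right)} = - \frac{1 \frac{1}{-3} \frac{1}{u}}{4} = - \frac{1 \left(- \frac{1}{3}\right) \frac{1}{u}}{4} = - \frac{\left(- \frac{1}{3}\right) \frac{1}{u}}{4} = \frac{1}{12 u}$)
$o{\left(V \right)} = \frac{-5 + V}{84 V}$ ($o{\left(V \right)} = \frac{\left(V - 5\right) \frac{1}{12 V} + 0}{7} = \frac{\left(-5 + V\right) \frac{1}{12 V} + 0}{7} = \frac{\frac{-5 + V}{12 V} + 0}{7} = \frac{\frac{1}{12} \frac{1}{V} \left(-5 + V\right)}{7} = \frac{-5 + V}{84 V}$)
$Q{\left(31,7 \right)} - o{\left(55 \right)} = 31 \cdot 7 - \frac{-5 + 55}{84 \cdot 55} = 217 - \frac{1}{84} \cdot \frac{1}{55} \cdot 50 = 217 - \frac{5}{462} = \frac{100249}{462}$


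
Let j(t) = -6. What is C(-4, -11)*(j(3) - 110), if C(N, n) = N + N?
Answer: 928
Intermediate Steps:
C(N, n) = 2*N
C(-4, -11)*(j(3) - 110) = (2*(-4))*(-6 - 110) = -8*(-116) = 928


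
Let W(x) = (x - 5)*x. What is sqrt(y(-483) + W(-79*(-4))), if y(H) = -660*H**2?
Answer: 4*I*sqrt(9617029) ≈ 12405.0*I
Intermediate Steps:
W(x) = x*(-5 + x) (W(x) = (-5 + x)*x = x*(-5 + x))
sqrt(y(-483) + W(-79*(-4))) = sqrt(-660*(-483)**2 + (-79*(-4))*(-5 - 79*(-4))) = sqrt(-660*233289 + 316*(-5 + 316)) = sqrt(-153970740 + 316*311) = sqrt(-153970740 + 98276) = sqrt(-153872464) = 4*I*sqrt(9617029)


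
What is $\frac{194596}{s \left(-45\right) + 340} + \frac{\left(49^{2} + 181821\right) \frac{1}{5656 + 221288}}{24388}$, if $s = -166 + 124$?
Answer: $\frac{269258222726293}{3085600976640} \approx 87.263$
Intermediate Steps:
$s = -42$
$\frac{194596}{s \left(-45\right) + 340} + \frac{\left(49^{2} + 181821\right) \frac{1}{5656 + 221288}}{24388} = \frac{194596}{\left(-42\right) \left(-45\right) + 340} + \frac{\left(49^{2} + 181821\right) \frac{1}{5656 + 221288}}{24388} = \frac{194596}{1890 + 340} + \frac{2401 + 181821}{226944} \cdot \frac{1}{24388} = \frac{194596}{2230} + 184222 \cdot \frac{1}{226944} \cdot \frac{1}{24388} = 194596 \cdot \frac{1}{2230} + \frac{92111}{113472} \cdot \frac{1}{24388} = \frac{97298}{1115} + \frac{92111}{2767355136} = \frac{269258222726293}{3085600976640}$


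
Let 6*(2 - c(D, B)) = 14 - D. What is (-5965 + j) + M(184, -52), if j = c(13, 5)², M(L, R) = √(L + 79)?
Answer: -214619/36 + √263 ≈ -5945.4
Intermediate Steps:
M(L, R) = √(79 + L)
c(D, B) = -⅓ + D/6 (c(D, B) = 2 - (14 - D)/6 = 2 + (-7/3 + D/6) = -⅓ + D/6)
j = 121/36 (j = (-⅓ + (⅙)*13)² = (-⅓ + 13/6)² = (11/6)² = 121/36 ≈ 3.3611)
(-5965 + j) + M(184, -52) = (-5965 + 121/36) + √(79 + 184) = -214619/36 + √263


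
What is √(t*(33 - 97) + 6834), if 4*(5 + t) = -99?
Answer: √8738 ≈ 93.477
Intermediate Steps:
t = -119/4 (t = -5 + (¼)*(-99) = -5 - 99/4 = -119/4 ≈ -29.750)
√(t*(33 - 97) + 6834) = √(-119*(33 - 97)/4 + 6834) = √(-119/4*(-64) + 6834) = √(1904 + 6834) = √8738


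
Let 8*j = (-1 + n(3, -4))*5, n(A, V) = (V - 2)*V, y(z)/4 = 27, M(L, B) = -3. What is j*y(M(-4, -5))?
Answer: 3105/2 ≈ 1552.5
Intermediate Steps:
y(z) = 108 (y(z) = 4*27 = 108)
n(A, V) = V*(-2 + V) (n(A, V) = (-2 + V)*V = V*(-2 + V))
j = 115/8 (j = ((-1 - 4*(-2 - 4))*5)/8 = ((-1 - 4*(-6))*5)/8 = ((-1 + 24)*5)/8 = (23*5)/8 = (⅛)*115 = 115/8 ≈ 14.375)
j*y(M(-4, -5)) = (115/8)*108 = 3105/2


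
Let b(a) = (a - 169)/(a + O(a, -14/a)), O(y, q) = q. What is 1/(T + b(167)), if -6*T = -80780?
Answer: 83625/1125870248 ≈ 7.4276e-5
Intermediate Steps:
T = 40390/3 (T = -1/6*(-80780) = 40390/3 ≈ 13463.)
b(a) = (-169 + a)/(a - 14/a) (b(a) = (a - 169)/(a - 14/a) = (-169 + a)/(a - 14/a))
1/(T + b(167)) = 1/(40390/3 + 167*(-169 + 167)/(-14 + 167**2)) = 1/(40390/3 + 167*(-2)/(-14 + 27889)) = 1/(40390/3 + 167*(-2)/27875) = 1/(40390/3 + 167*(1/27875)*(-2)) = 1/(40390/3 - 334/27875) = 1/(1125870248/83625) = 83625/1125870248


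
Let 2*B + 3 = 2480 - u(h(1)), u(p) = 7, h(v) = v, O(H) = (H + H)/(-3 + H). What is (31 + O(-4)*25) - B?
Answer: -8228/7 ≈ -1175.4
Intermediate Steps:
O(H) = 2*H/(-3 + H) (O(H) = (2*H)/(-3 + H) = 2*H/(-3 + H))
B = 1235 (B = -3/2 + (2480 - 1*7)/2 = -3/2 + (2480 - 7)/2 = -3/2 + (½)*2473 = -3/2 + 2473/2 = 1235)
(31 + O(-4)*25) - B = (31 + (2*(-4)/(-3 - 4))*25) - 1*1235 = (31 + (2*(-4)/(-7))*25) - 1235 = (31 + (2*(-4)*(-⅐))*25) - 1235 = (31 + (8/7)*25) - 1235 = (31 + 200/7) - 1235 = 417/7 - 1235 = -8228/7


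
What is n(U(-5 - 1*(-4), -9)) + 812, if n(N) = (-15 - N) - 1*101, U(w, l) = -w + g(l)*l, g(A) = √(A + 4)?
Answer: 695 + 9*I*√5 ≈ 695.0 + 20.125*I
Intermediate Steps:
g(A) = √(4 + A)
U(w, l) = -w + l*√(4 + l) (U(w, l) = -w + √(4 + l)*l = -w + l*√(4 + l))
n(N) = -116 - N (n(N) = (-15 - N) - 101 = -116 - N)
n(U(-5 - 1*(-4), -9)) + 812 = (-116 - (-(-5 - 1*(-4)) - 9*√(4 - 9))) + 812 = (-116 - (-(-5 + 4) - 9*I*√5)) + 812 = (-116 - (-1*(-1) - 9*I*√5)) + 812 = (-116 - (1 - 9*I*√5)) + 812 = (-116 + (-1 + 9*I*√5)) + 812 = (-117 + 9*I*√5) + 812 = 695 + 9*I*√5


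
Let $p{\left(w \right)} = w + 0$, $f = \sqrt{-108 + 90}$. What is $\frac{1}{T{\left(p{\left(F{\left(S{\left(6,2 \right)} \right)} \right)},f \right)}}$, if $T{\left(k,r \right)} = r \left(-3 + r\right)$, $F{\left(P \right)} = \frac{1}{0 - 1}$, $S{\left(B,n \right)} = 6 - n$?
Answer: $- \frac{1}{27} + \frac{i \sqrt{2}}{54} \approx -0.037037 + 0.026189 i$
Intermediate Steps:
$F{\left(P \right)} = -1$ ($F{\left(P \right)} = \frac{1}{-1} = -1$)
$f = 3 i \sqrt{2}$ ($f = \sqrt{-18} = 3 i \sqrt{2} \approx 4.2426 i$)
$p{\left(w \right)} = w$
$\frac{1}{T{\left(p{\left(F{\left(S{\left(6,2 \right)} \right)} \right)},f \right)}} = \frac{1}{3 i \sqrt{2} \left(-3 + 3 i \sqrt{2}\right)} = - \frac{i \sqrt{2}}{6 \left(-3 + 3 i \sqrt{2}\right)}$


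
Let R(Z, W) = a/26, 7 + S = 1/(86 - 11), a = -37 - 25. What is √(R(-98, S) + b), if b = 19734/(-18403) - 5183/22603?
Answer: 3*I*√41224979442426/10032503 ≈ 1.92*I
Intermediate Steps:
a = -62
S = -524/75 (S = -7 + 1/(86 - 11) = -7 + 1/75 = -524/75 ≈ -6.9867)
b = -1004509/771731 (b = 19734*(-1/18403) - 5183*1/22603 = -1794/1673 - 5183/22603 = -1004509/771731 ≈ -1.3016)
R(Z, W) = -31/13 (R(Z, W) = -62/26 = -62*1/26 = -31/13)
√(R(-98, S) + b) = √(-31/13 - 1004509/771731) = √(-36982278/10032503) = 3*I*√41224979442426/10032503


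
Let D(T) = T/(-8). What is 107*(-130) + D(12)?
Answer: -27823/2 ≈ -13912.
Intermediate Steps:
D(T) = -T/8 (D(T) = T*(-1/8) = -T/8)
107*(-130) + D(12) = 107*(-130) - 1/8*12 = -13910 - 3/2 = -27823/2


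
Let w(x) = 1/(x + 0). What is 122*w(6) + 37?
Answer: 172/3 ≈ 57.333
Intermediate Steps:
w(x) = 1/x
122*w(6) + 37 = 122/6 + 37 = 122*(⅙) + 37 = 61/3 + 37 = 172/3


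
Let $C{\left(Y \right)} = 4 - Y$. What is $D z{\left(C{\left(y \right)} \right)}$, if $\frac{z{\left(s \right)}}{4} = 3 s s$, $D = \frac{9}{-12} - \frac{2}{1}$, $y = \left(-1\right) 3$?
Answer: $-1617$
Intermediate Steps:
$y = -3$
$D = - \frac{11}{4}$ ($D = 9 \left(- \frac{1}{12}\right) - 2 = - \frac{3}{4} - 2 = - \frac{11}{4} \approx -2.75$)
$z{\left(s \right)} = 12 s^{2}$ ($z{\left(s \right)} = 4 \cdot 3 s s = 4 \cdot 3 s^{2} = 12 s^{2}$)
$D z{\left(C{\left(y \right)} \right)} = - \frac{11 \cdot 12 \left(4 - -3\right)^{2}}{4} = - \frac{11 \cdot 12 \left(4 + 3\right)^{2}}{4} = - \frac{11 \cdot 12 \cdot 7^{2}}{4} = - \frac{11 \cdot 12 \cdot 49}{4} = \left(- \frac{11}{4}\right) 588 = -1617$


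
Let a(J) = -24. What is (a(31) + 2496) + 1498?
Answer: 3970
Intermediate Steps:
(a(31) + 2496) + 1498 = (-24 + 2496) + 1498 = 2472 + 1498 = 3970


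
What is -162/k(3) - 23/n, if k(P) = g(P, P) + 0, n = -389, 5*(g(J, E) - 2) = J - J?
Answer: -31486/389 ≈ -80.941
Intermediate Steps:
g(J, E) = 2 (g(J, E) = 2 + (J - J)/5 = 2 + (⅕)*0 = 2 + 0 = 2)
k(P) = 2 (k(P) = 2 + 0 = 2)
-162/k(3) - 23/n = -162/2 - 23/(-389) = -162*½ - 23*(-1/389) = -81 + 23/389 = -31486/389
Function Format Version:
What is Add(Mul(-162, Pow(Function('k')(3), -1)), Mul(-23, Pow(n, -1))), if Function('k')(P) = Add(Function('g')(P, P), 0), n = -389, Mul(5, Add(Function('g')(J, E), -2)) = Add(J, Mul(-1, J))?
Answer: Rational(-31486, 389) ≈ -80.941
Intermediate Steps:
Function('g')(J, E) = 2 (Function('g')(J, E) = Add(2, Mul(Rational(1, 5), Add(J, Mul(-1, J)))) = Add(2, Mul(Rational(1, 5), 0)) = Add(2, 0) = 2)
Function('k')(P) = 2 (Function('k')(P) = Add(2, 0) = 2)
Add(Mul(-162, Pow(Function('k')(3), -1)), Mul(-23, Pow(n, -1))) = Add(Mul(-162, Pow(2, -1)), Mul(-23, Pow(-389, -1))) = Add(Mul(-162, Rational(1, 2)), Mul(-23, Rational(-1, 389))) = Add(-81, Rational(23, 389)) = Rational(-31486, 389)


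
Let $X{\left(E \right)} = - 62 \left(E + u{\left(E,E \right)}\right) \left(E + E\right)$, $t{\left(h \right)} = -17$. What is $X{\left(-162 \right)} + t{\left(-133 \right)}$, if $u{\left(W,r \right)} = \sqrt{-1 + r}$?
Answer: $-3254273 + 20088 i \sqrt{163} \approx -3.2543 \cdot 10^{6} + 2.5647 \cdot 10^{5} i$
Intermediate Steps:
$X{\left(E \right)} = 2 E \left(- 62 E - 62 \sqrt{-1 + E}\right)$ ($X{\left(E \right)} = - 62 \left(E + \sqrt{-1 + E}\right) \left(E + E\right) = \left(- 62 E - 62 \sqrt{-1 + E}\right) 2 E = 2 E \left(- 62 E - 62 \sqrt{-1 + E}\right)$)
$X{\left(-162 \right)} + t{\left(-133 \right)} = \left(-124\right) \left(-162\right) \left(-162 + \sqrt{-1 - 162}\right) - 17 = \left(-124\right) \left(-162\right) \left(-162 + \sqrt{-163}\right) - 17 = \left(-124\right) \left(-162\right) \left(-162 + i \sqrt{163}\right) - 17 = \left(-3254256 + 20088 i \sqrt{163}\right) - 17 = -3254273 + 20088 i \sqrt{163}$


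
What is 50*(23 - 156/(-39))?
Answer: 1350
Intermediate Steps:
50*(23 - 156/(-39)) = 50*(23 - 156*(-1/39)) = 50*(23 + 4) = 50*27 = 1350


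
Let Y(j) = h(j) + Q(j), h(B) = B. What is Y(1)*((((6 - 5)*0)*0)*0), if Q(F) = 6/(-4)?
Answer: 0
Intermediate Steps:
Q(F) = -3/2 (Q(F) = 6*(-¼) = -3/2)
Y(j) = -3/2 + j (Y(j) = j - 3/2 = -3/2 + j)
Y(1)*((((6 - 5)*0)*0)*0) = (-3/2 + 1)*((((6 - 5)*0)*0)*0) = -(1*0)*0*0/2 = -0*0*0/2 = -0*0 = -½*0 = 0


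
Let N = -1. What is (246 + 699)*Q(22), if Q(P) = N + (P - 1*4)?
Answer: 16065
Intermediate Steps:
Q(P) = -5 + P (Q(P) = -1 + (P - 1*4) = -1 + (P - 4) = -1 + (-4 + P) = -5 + P)
(246 + 699)*Q(22) = (246 + 699)*(-5 + 22) = 945*17 = 16065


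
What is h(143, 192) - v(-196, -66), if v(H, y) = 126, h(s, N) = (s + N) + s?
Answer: 352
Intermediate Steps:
h(s, N) = N + 2*s (h(s, N) = (N + s) + s = N + 2*s)
h(143, 192) - v(-196, -66) = (192 + 2*143) - 1*126 = (192 + 286) - 126 = 478 - 126 = 352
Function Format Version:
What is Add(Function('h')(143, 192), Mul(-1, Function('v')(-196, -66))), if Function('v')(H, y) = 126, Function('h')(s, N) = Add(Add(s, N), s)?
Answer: 352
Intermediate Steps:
Function('h')(s, N) = Add(N, Mul(2, s)) (Function('h')(s, N) = Add(Add(N, s), s) = Add(N, Mul(2, s)))
Add(Function('h')(143, 192), Mul(-1, Function('v')(-196, -66))) = Add(Add(192, Mul(2, 143)), Mul(-1, 126)) = Add(Add(192, 286), -126) = Add(478, -126) = 352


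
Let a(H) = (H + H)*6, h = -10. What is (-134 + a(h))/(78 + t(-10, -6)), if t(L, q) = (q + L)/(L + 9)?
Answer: -127/47 ≈ -2.7021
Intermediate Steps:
t(L, q) = (L + q)/(9 + L)
a(H) = 12*H (a(H) = (2*H)*6 = 12*H)
(-134 + a(h))/(78 + t(-10, -6)) = (-134 + 12*(-10))/(78 + (-10 - 6)/(9 - 10)) = (-134 - 120)/(78 - 16/(-1)) = -254/(78 - 1*(-16)) = -254/(78 + 16) = -254/94 = -254*1/94 = -127/47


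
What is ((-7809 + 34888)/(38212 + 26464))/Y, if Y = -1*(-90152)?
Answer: 27079/5830670752 ≈ 4.6442e-6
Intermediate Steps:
Y = 90152
((-7809 + 34888)/(38212 + 26464))/Y = ((-7809 + 34888)/(38212 + 26464))/90152 = (27079/64676)*(1/90152) = 27079/5830670752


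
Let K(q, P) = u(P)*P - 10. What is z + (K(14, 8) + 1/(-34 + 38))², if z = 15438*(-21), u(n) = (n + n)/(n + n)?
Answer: -5187119/16 ≈ -3.2420e+5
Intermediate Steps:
u(n) = 1 (u(n) = (2*n)/((2*n)) = (2*n)*(1/(2*n)) = 1)
z = -324198
K(q, P) = -10 + P (K(q, P) = 1*P - 10 = P - 10 = -10 + P)
z + (K(14, 8) + 1/(-34 + 38))² = -324198 + ((-10 + 8) + 1/(-34 + 38))² = -324198 + (-2 + 1/4)² = -324198 + (-2 + ¼)² = -324198 + (-7/4)² = -324198 + 49/16 = -5187119/16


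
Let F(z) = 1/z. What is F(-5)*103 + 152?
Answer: 657/5 ≈ 131.40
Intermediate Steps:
F(-5)*103 + 152 = 103/(-5) + 152 = -⅕*103 + 152 = -103/5 + 152 = 657/5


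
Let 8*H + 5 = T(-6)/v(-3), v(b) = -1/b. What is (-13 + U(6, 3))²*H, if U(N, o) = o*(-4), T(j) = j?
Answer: -14375/8 ≈ -1796.9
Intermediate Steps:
U(N, o) = -4*o
H = -23/8 (H = -5/8 + (-6/((-1/(-3))))/8 = -5/8 + (-6/((-1*(-⅓))))/8 = -5/8 + (-6/⅓)/8 = -5/8 + (-6*3)/8 = -5/8 + (⅛)*(-18) = -5/8 - 9/4 = -23/8 ≈ -2.8750)
(-13 + U(6, 3))²*H = (-13 - 4*3)²*(-23/8) = (-13 - 12)²*(-23/8) = (-25)²*(-23/8) = 625*(-23/8) = -14375/8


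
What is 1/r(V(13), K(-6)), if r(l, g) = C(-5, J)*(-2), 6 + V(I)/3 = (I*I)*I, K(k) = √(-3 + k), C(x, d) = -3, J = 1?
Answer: ⅙ ≈ 0.16667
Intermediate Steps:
V(I) = -18 + 3*I³ (V(I) = -18 + 3*((I*I)*I) = -18 + 3*(I²*I) = -18 + 3*I³)
r(l, g) = 6 (r(l, g) = -3*(-2) = 6)
1/r(V(13), K(-6)) = 1/6 = ⅙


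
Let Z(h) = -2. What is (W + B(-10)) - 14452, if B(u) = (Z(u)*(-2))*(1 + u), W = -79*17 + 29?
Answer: -15802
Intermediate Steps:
W = -1314 (W = -1343 + 29 = -1314)
B(u) = 4 + 4*u (B(u) = (-2*(-2))*(1 + u) = 4*(1 + u) = 4 + 4*u)
(W + B(-10)) - 14452 = (-1314 + (4 + 4*(-10))) - 14452 = (-1314 + (4 - 40)) - 14452 = (-1314 - 36) - 14452 = -1350 - 14452 = -15802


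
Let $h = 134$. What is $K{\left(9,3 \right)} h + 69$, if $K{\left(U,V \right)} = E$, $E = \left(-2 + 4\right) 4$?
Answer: $1141$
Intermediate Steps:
$E = 8$ ($E = 2 \cdot 4 = 8$)
$K{\left(U,V \right)} = 8$
$K{\left(9,3 \right)} h + 69 = 8 \cdot 134 + 69 = 1072 + 69 = 1141$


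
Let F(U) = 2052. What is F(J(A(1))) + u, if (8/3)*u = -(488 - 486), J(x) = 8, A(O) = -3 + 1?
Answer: 8205/4 ≈ 2051.3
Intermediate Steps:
A(O) = -2
u = -3/4 (u = 3*(-(488 - 486))/8 = 3*(-1*2)/8 = (3/8)*(-2) = -3/4 ≈ -0.75000)
F(J(A(1))) + u = 2052 - 3/4 = 8205/4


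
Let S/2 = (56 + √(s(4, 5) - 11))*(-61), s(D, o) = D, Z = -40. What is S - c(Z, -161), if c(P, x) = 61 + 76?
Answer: -6969 - 122*I*√7 ≈ -6969.0 - 322.78*I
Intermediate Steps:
c(P, x) = 137
S = -6832 - 122*I*√7 (S = 2*((56 + √(4 - 11))*(-61)) = 2*((56 + √(-7))*(-61)) = 2*((56 + I*√7)*(-61)) = 2*(-3416 - 61*I*√7) = -6832 - 122*I*√7 ≈ -6832.0 - 322.78*I)
S - c(Z, -161) = (-6832 - 122*I*√7) - 1*137 = (-6832 - 122*I*√7) - 137 = -6969 - 122*I*√7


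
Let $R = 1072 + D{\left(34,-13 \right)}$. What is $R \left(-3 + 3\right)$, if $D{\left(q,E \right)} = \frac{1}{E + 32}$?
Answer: $0$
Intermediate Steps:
$D{\left(q,E \right)} = \frac{1}{32 + E}$
$R = \frac{20369}{19}$ ($R = 1072 + \frac{1}{32 - 13} = 1072 + \frac{1}{19} = \frac{20369}{19} \approx 1072.1$)
$R \left(-3 + 3\right) = \frac{20369 \left(-3 + 3\right)}{19} = \frac{20369}{19} \cdot 0 = 0$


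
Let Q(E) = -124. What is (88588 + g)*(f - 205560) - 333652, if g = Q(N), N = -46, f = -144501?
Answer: -30968129956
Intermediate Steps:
g = -124
(88588 + g)*(f - 205560) - 333652 = (88588 - 124)*(-144501 - 205560) - 333652 = 88464*(-350061) - 333652 = -30967796304 - 333652 = -30968129956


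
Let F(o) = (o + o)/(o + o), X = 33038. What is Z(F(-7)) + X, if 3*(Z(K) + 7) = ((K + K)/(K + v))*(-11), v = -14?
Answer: 1288231/39 ≈ 33032.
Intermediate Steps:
F(o) = 1 (F(o) = (2*o)/((2*o)) = (2*o)*(1/(2*o)) = 1)
Z(K) = -7 - 22*K/(3*(-14 + K)) (Z(K) = -7 + (((K + K)/(K - 14))*(-11))/3 = -7 + (((2*K)/(-14 + K))*(-11))/3 = -7 + ((2*K/(-14 + K))*(-11))/3 = -7 + (-22*K/(-14 + K))/3 = -7 - 22*K/(3*(-14 + K)))
Z(F(-7)) + X = (294 - 43*1)/(3*(-14 + 1)) + 33038 = (⅓)*(294 - 43)/(-13) + 33038 = (⅓)*(-1/13)*251 + 33038 = -251/39 + 33038 = 1288231/39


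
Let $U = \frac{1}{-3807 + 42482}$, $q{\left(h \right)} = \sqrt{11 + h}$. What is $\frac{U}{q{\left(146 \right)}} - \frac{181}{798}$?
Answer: $- \frac{181}{798} + \frac{\sqrt{157}}{6071975} \approx -0.22681$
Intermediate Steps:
$U = \frac{1}{38675} \approx 2.5856 \cdot 10^{-5}$
$\frac{U}{q{\left(146 \right)}} - \frac{181}{798} = \frac{1}{38675 \sqrt{11 + 146}} - \frac{181}{798} = \frac{1}{38675 \sqrt{157}} - \frac{181}{798} = \frac{\frac{1}{157} \sqrt{157}}{38675} - \frac{181}{798} = \frac{\sqrt{157}}{6071975} - \frac{181}{798} = - \frac{181}{798} + \frac{\sqrt{157}}{6071975}$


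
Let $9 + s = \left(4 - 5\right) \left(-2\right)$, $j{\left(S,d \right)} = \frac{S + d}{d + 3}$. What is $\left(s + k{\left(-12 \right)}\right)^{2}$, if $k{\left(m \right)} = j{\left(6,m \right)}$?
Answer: $\frac{361}{9} \approx 40.111$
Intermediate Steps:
$j{\left(S,d \right)} = \frac{S + d}{3 + d}$
$k{\left(m \right)} = \frac{6 + m}{3 + m}$
$s = -7$ ($s = -9 + \left(4 - 5\right) \left(-2\right) = -9 - -2 = -9 + 2 = -7$)
$\left(s + k{\left(-12 \right)}\right)^{2} = \left(-7 + \frac{6 - 12}{3 - 12}\right)^{2} = \left(-7 + \frac{1}{-9} \left(-6\right)\right)^{2} = \left(-7 - - \frac{2}{3}\right)^{2} = \left(-7 + \frac{2}{3}\right)^{2} = \left(- \frac{19}{3}\right)^{2} = \frac{361}{9}$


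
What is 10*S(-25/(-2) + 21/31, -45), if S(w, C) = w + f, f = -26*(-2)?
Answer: 20205/31 ≈ 651.77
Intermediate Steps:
f = 52
S(w, C) = 52 + w (S(w, C) = w + 52 = 52 + w)
10*S(-25/(-2) + 21/31, -45) = 10*(52 + (-25/(-2) + 21/31)) = 10*(52 + (-25*(-1/2) + 21*(1/31))) = 10*(52 + (25/2 + 21/31)) = 10*(52 + 817/62) = 10*(4041/62) = 20205/31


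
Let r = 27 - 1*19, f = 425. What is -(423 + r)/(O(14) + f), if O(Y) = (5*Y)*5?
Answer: -431/775 ≈ -0.55613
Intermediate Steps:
O(Y) = 25*Y
r = 8 (r = 27 - 19 = 8)
-(423 + r)/(O(14) + f) = -(423 + 8)/(25*14 + 425) = -431/(350 + 425) = -431/775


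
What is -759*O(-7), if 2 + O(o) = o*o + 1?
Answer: -36432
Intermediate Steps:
O(o) = -1 + o**2 (O(o) = -2 + (o*o + 1) = -2 + (o**2 + 1) = -2 + (1 + o**2) = -1 + o**2)
-759*O(-7) = -759*(-1 + (-7)**2) = -759*(-1 + 49) = -759*48 = -36432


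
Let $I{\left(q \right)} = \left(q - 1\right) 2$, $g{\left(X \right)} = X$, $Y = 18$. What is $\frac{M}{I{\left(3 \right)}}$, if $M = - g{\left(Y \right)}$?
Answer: $- \frac{9}{2} \approx -4.5$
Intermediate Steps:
$M = -18$ ($M = \left(-1\right) 18 = -18$)
$I{\left(q \right)} = -2 + 2 q$ ($I{\left(q \right)} = \left(-1 + q\right) 2 = -2 + 2 q$)
$\frac{M}{I{\left(3 \right)}} = - \frac{18}{-2 + 2 \cdot 3} = - \frac{18}{-2 + 6} = - \frac{18}{4} = \left(-18\right) \frac{1}{4} = - \frac{9}{2}$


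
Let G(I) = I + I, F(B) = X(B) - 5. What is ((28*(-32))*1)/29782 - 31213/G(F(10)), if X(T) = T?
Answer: -464797263/148910 ≈ -3121.3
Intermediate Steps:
F(B) = -5 + B (F(B) = B - 5 = -5 + B)
G(I) = 2*I
((28*(-32))*1)/29782 - 31213/G(F(10)) = ((28*(-32))*1)/29782 - 31213*1/(2*(-5 + 10)) = -896*1*(1/29782) - 31213/(2*5) = -896*1/29782 - 31213/10 = -448/14891 - 31213*⅒ = -448/14891 - 31213/10 = -464797263/148910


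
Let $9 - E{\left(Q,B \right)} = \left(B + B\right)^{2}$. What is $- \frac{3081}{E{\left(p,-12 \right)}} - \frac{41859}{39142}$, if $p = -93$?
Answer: $\frac{32287483}{7397838} \approx 4.3644$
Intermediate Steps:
$E{\left(Q,B \right)} = 9 - 4 B^{2}$ ($E{\left(Q,B \right)} = 9 - \left(B + B\right)^{2} = 9 - \left(2 B\right)^{2} = 9 - 4 B^{2}$)
$- \frac{3081}{E{\left(p,-12 \right)}} - \frac{41859}{39142} = - \frac{3081}{9 - 4 \left(-12\right)^{2}} - \frac{41859}{39142} = - \frac{3081}{9 - 576} - \frac{41859}{39142} = - \frac{3081}{-567} - \frac{41859}{39142} = \left(-3081\right) \left(- \frac{1}{567}\right) - \frac{41859}{39142} = \frac{1027}{189} - \frac{41859}{39142} = \frac{32287483}{7397838}$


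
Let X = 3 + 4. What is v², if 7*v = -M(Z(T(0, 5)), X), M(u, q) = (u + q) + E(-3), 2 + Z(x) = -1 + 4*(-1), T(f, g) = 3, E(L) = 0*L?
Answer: 0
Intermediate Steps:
E(L) = 0
Z(x) = -7 (Z(x) = -2 + (-1 + 4*(-1)) = -2 + (-1 - 4) = -2 - 5 = -7)
X = 7
M(u, q) = q + u (M(u, q) = (u + q) + 0 = (q + u) + 0 = q + u)
v = 0 (v = (-(7 - 7))/7 = (-1*0)/7 = (⅐)*0 = 0)
v² = 0² = 0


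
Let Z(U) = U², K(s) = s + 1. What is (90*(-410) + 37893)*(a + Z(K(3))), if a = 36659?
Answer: 36418275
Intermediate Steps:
K(s) = 1 + s
(90*(-410) + 37893)*(a + Z(K(3))) = (90*(-410) + 37893)*(36659 + (1 + 3)²) = (-36900 + 37893)*(36659 + 4²) = 993*(36659 + 16) = 993*36675 = 36418275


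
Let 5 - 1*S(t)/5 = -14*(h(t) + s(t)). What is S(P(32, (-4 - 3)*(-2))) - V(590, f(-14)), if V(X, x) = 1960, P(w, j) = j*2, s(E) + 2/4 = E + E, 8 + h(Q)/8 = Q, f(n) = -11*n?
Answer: 13150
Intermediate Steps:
h(Q) = -64 + 8*Q
s(E) = -½ + 2*E (s(E) = -½ + (E + E) = -½ + 2*E)
P(w, j) = 2*j
S(t) = -4490 + 700*t (S(t) = 25 - (-70)*((-64 + 8*t) + (-½ + 2*t)) = 25 - (-70)*(-129/2 + 10*t) = 25 - 5*(903 - 140*t) = 25 + (-4515 + 700*t) = -4490 + 700*t)
S(P(32, (-4 - 3)*(-2))) - V(590, f(-14)) = (-4490 + 700*(2*((-4 - 3)*(-2)))) - 1*1960 = (-4490 + 700*(2*(-7*(-2)))) - 1960 = (-4490 + 700*(2*14)) - 1960 = (-4490 + 700*28) - 1960 = (-4490 + 19600) - 1960 = 15110 - 1960 = 13150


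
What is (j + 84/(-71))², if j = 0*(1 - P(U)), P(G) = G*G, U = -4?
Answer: 7056/5041 ≈ 1.3997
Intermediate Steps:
P(G) = G²
j = 0 (j = 0*(1 - 1*(-4)²) = 0*(1 - 1*16) = 0*(1 - 16) = 0*(-15) = 0)
(j + 84/(-71))² = (0 + 84/(-71))² = (0 + 84*(-1/71))² = (0 - 84/71)² = (-84/71)² = 7056/5041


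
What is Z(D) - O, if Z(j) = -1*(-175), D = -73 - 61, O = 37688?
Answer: -37513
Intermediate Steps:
D = -134
Z(j) = 175
Z(D) - O = 175 - 1*37688 = 175 - 37688 = -37513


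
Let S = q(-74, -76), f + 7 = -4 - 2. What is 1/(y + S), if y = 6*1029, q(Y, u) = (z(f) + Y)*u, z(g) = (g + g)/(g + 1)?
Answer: 3/34900 ≈ 8.5960e-5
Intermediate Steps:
f = -13 (f = -7 + (-4 - 2) = -7 - 6 = -13)
z(g) = 2*g/(1 + g) (z(g) = (2*g)/(1 + g) = 2*g/(1 + g))
q(Y, u) = u*(13/6 + Y) (q(Y, u) = (2*(-13)/(1 - 13) + Y)*u = (2*(-13)/(-12) + Y)*u = (2*(-13)*(-1/12) + Y)*u = (13/6 + Y)*u = u*(13/6 + Y))
S = 16378/3 (S = (⅙)*(-76)*(13 + 6*(-74)) = (⅙)*(-76)*(13 - 444) = (⅙)*(-76)*(-431) = 16378/3 ≈ 5459.3)
y = 6174
1/(y + S) = 1/(6174 + 16378/3) = 1/(34900/3) = 3/34900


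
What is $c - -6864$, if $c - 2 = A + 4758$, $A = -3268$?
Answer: $8356$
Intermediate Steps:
$c = 1492$ ($c = 2 + \left(-3268 + 4758\right) = 2 + 1490 = 1492$)
$c - -6864 = 1492 - -6864 = 1492 + 6864 = 8356$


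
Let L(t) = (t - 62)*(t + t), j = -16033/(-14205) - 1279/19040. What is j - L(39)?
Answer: 19419923237/10818528 ≈ 1795.1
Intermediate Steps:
j = 11484005/10818528 (j = -16033*(-1/14205) - 1279*1/19040 = 16033/14205 - 1279/19040 = 11484005/10818528 ≈ 1.0615)
L(t) = 2*t*(-62 + t) (L(t) = (-62 + t)*(2*t) = 2*t*(-62 + t))
j - L(39) = 11484005/10818528 - 2*39*(-62 + 39) = 11484005/10818528 - 2*39*(-23) = 11484005/10818528 - 1*(-1794) = 11484005/10818528 + 1794 = 19419923237/10818528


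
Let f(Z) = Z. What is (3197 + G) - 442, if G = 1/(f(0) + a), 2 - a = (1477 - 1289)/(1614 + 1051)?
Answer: 14168875/5142 ≈ 2755.5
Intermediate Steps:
a = 5142/2665 (a = 2 - (1477 - 1289)/(1614 + 1051) = 2 - 188/2665 = 5142/2665 ≈ 1.9295)
G = 2665/5142 (G = 1/(0 + 5142/2665) = 1/(5142/2665) = 2665/5142 ≈ 0.51828)
(3197 + G) - 442 = (3197 + 2665/5142) - 442 = 16441639/5142 - 442 = 14168875/5142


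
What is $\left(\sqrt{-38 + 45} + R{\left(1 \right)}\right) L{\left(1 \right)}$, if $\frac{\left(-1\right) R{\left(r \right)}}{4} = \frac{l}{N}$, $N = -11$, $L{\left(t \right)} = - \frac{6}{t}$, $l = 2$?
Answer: $- \frac{48}{11} - 6 \sqrt{7} \approx -20.238$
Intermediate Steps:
$R{\left(r \right)} = \frac{8}{11}$ ($R{\left(r \right)} = - 4 \frac{2}{-11} = - 4 \cdot 2 \left(- \frac{1}{11}\right) = \left(-4\right) \left(- \frac{2}{11}\right) = \frac{8}{11}$)
$\left(\sqrt{-38 + 45} + R{\left(1 \right)}\right) L{\left(1 \right)} = \left(\sqrt{-38 + 45} + \frac{8}{11}\right) \left(- \frac{6}{1}\right) = \left(\sqrt{7} + \frac{8}{11}\right) \left(\left(-6\right) 1\right) = \left(\frac{8}{11} + \sqrt{7}\right) \left(-6\right) = - \frac{48}{11} - 6 \sqrt{7}$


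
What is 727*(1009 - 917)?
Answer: 66884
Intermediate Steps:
727*(1009 - 917) = 727*92 = 66884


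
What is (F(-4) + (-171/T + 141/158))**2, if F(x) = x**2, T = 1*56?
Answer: 3748255729/19571776 ≈ 191.51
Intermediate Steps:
T = 56
(F(-4) + (-171/T + 141/158))**2 = ((-4)**2 + (-171/56 + 141/158))**2 = (16 + (-171*1/56 + 141*(1/158)))**2 = (16 + (-171/56 + 141/158))**2 = (16 - 9561/4424)**2 = (61223/4424)**2 = 3748255729/19571776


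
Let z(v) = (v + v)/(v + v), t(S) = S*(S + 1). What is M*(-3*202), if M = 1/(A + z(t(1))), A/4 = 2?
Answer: -202/3 ≈ -67.333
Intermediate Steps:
t(S) = S*(1 + S)
A = 8 (A = 4*2 = 8)
z(v) = 1 (z(v) = (2*v)/((2*v)) = (2*v)*(1/(2*v)) = 1)
M = ⅑ (M = 1/(8 + 1) = 1/9 = ⅑ ≈ 0.11111)
M*(-3*202) = (-3*202)/9 = (⅑)*(-606) = -202/3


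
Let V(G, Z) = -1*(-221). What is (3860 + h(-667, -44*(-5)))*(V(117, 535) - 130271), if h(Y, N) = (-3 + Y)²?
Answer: -58881438000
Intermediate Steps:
V(G, Z) = 221
(3860 + h(-667, -44*(-5)))*(V(117, 535) - 130271) = (3860 + (-3 - 667)²)*(221 - 130271) = (3860 + (-670)²)*(-130050) = (3860 + 448900)*(-130050) = 452760*(-130050) = -58881438000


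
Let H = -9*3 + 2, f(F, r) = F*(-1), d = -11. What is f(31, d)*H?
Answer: 775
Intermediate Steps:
f(F, r) = -F
H = -25 (H = -27 + 2 = -25)
f(31, d)*H = -1*31*(-25) = -31*(-25) = 775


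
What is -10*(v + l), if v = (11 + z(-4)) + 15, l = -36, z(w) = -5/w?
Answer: 175/2 ≈ 87.500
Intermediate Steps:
v = 109/4 (v = (11 - 5/(-4)) + 15 = (11 - 5*(-¼)) + 15 = (11 + 5/4) + 15 = 49/4 + 15 = 109/4 ≈ 27.250)
-10*(v + l) = -10*(109/4 - 36) = -10*(-35/4) = 175/2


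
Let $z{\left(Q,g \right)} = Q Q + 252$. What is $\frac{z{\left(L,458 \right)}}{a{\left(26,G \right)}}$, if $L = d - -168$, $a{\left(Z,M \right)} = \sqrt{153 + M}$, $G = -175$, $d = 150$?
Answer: $- 4608 i \sqrt{22} \approx - 21613.0 i$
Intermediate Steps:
$L = 318$ ($L = 150 - -168 = 150 + 168 = 318$)
$z{\left(Q,g \right)} = 252 + Q^{2}$ ($z{\left(Q,g \right)} = Q^{2} + 252 = 252 + Q^{2}$)
$\frac{z{\left(L,458 \right)}}{a{\left(26,G \right)}} = \frac{252 + 318^{2}}{\sqrt{153 - 175}} = \frac{252 + 101124}{\sqrt{-22}} = \frac{101376}{i \sqrt{22}} = 101376 \left(- \frac{i \sqrt{22}}{22}\right) = - 4608 i \sqrt{22}$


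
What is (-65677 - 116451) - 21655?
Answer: -203783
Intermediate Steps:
(-65677 - 116451) - 21655 = -182128 - 21655 = -203783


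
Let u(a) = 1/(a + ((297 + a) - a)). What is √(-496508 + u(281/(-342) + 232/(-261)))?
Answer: I*√1275831416670/1603 ≈ 704.63*I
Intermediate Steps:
u(a) = 1/(297 + a) (u(a) = 1/(a + 297) = 1/(297 + a))
√(-496508 + u(281/(-342) + 232/(-261))) = √(-496508 + 1/(297 + (281/(-342) + 232/(-261)))) = √(-496508 + 1/(297 + (281*(-1/342) + 232*(-1/261)))) = √(-496508 + 1/(297 + (-281/342 - 8/9))) = √(-496508 + 1/(297 - 65/38)) = √(-496508 + 1/(11221/38)) = √(-496508 + 38/11221) = √(-5571316230/11221) = I*√1275831416670/1603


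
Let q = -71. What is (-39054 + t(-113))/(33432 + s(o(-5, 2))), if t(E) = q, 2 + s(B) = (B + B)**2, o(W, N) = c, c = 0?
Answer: -7825/6686 ≈ -1.1704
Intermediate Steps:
o(W, N) = 0
s(B) = -2 + 4*B**2 (s(B) = -2 + (B + B)**2 = -2 + (2*B)**2 = -2 + 4*B**2)
t(E) = -71
(-39054 + t(-113))/(33432 + s(o(-5, 2))) = (-39054 - 71)/(33432 + (-2 + 4*0**2)) = -39125/(33432 + (-2 + 4*0)) = -39125/(33432 + (-2 + 0)) = -39125/(33432 - 2) = -39125/33430 = -39125*1/33430 = -7825/6686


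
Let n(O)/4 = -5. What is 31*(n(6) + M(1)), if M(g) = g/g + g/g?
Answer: -558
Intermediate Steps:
M(g) = 2 (M(g) = 1 + 1 = 2)
n(O) = -20 (n(O) = 4*(-5) = -20)
31*(n(6) + M(1)) = 31*(-20 + 2) = 31*(-18) = -558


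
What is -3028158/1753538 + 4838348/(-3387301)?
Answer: -9370754848391/2969880510469 ≈ -3.1553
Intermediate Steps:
-3028158/1753538 + 4838348/(-3387301) = -3028158*1/1753538 + 4838348*(-1/3387301) = -1514079/876769 - 4838348/3387301 = -9370754848391/2969880510469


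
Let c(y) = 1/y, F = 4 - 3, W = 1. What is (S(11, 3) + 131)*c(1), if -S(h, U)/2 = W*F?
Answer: 129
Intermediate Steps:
F = 1
S(h, U) = -2
(S(11, 3) + 131)*c(1) = (-2 + 131)/1 = 129*1 = 129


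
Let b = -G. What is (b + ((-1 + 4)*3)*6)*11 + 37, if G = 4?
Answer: 587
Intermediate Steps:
b = -4 (b = -1*4 = -4)
(b + ((-1 + 4)*3)*6)*11 + 37 = (-4 + ((-1 + 4)*3)*6)*11 + 37 = (-4 + (3*3)*6)*11 + 37 = (-4 + 9*6)*11 + 37 = (-4 + 54)*11 + 37 = 50*11 + 37 = 550 + 37 = 587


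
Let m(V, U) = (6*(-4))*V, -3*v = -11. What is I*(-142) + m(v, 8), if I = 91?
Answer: -13010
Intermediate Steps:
v = 11/3 (v = -⅓*(-11) = 11/3 ≈ 3.6667)
m(V, U) = -24*V
I*(-142) + m(v, 8) = 91*(-142) - 24*11/3 = -12922 - 88 = -13010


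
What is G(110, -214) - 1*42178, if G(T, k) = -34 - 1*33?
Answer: -42245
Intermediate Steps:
G(T, k) = -67 (G(T, k) = -34 - 33 = -67)
G(110, -214) - 1*42178 = -67 - 1*42178 = -67 - 42178 = -42245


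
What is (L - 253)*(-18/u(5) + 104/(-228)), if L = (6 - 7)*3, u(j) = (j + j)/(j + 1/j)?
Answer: 3580928/1425 ≈ 2512.9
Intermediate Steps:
u(j) = 2*j/(j + 1/j) (u(j) = (2*j)/(j + 1/j) = 2*j/(j + 1/j))
L = -3 (L = -1*3 = -3)
(L - 253)*(-18/u(5) + 104/(-228)) = (-3 - 253)*(-18/(2*5²/(1 + 5²)) + 104/(-228)) = -256*(-18/(2*25/(1 + 25)) + 104*(-1/228)) = -256*(-18/(2*25/26) - 26/57) = -256*(-18/(2*25*(1/26)) - 26/57) = -256*(-18/25/13 - 26/57) = -256*(-18*13/25 - 26/57) = -256*(-234/25 - 26/57) = -256*(-13988/1425) = 3580928/1425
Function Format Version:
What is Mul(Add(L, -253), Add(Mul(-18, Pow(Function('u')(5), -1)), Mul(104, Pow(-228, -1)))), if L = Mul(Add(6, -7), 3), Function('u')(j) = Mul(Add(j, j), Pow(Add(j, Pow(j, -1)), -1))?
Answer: Rational(3580928, 1425) ≈ 2512.9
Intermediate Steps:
Function('u')(j) = Mul(2, j, Pow(Add(j, Pow(j, -1)), -1)) (Function('u')(j) = Mul(Mul(2, j), Pow(Add(j, Pow(j, -1)), -1)) = Mul(2, j, Pow(Add(j, Pow(j, -1)), -1)))
L = -3 (L = Mul(-1, 3) = -3)
Mul(Add(L, -253), Add(Mul(-18, Pow(Function('u')(5), -1)), Mul(104, Pow(-228, -1)))) = Mul(Add(-3, -253), Add(Mul(-18, Pow(Mul(2, Pow(5, 2), Pow(Add(1, Pow(5, 2)), -1)), -1)), Mul(104, Pow(-228, -1)))) = Mul(-256, Add(Mul(-18, Pow(Mul(2, 25, Pow(Add(1, 25), -1)), -1)), Mul(104, Rational(-1, 228)))) = Mul(-256, Add(Mul(-18, Pow(Mul(2, 25, Pow(26, -1)), -1)), Rational(-26, 57))) = Mul(-256, Add(Mul(-18, Pow(Mul(2, 25, Rational(1, 26)), -1)), Rational(-26, 57))) = Mul(-256, Add(Mul(-18, Pow(Rational(25, 13), -1)), Rational(-26, 57))) = Mul(-256, Add(Mul(-18, Rational(13, 25)), Rational(-26, 57))) = Mul(-256, Add(Rational(-234, 25), Rational(-26, 57))) = Mul(-256, Rational(-13988, 1425)) = Rational(3580928, 1425)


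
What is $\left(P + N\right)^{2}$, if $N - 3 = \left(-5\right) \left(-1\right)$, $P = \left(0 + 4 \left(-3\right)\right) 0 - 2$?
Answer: $36$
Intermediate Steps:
$P = -2$ ($P = \left(0 - 12\right) 0 - 2 = \left(-12\right) 0 - 2 = 0 - 2 = -2$)
$N = 8$ ($N = 3 - -5 = 3 + 5 = 8$)
$\left(P + N\right)^{2} = \left(-2 + 8\right)^{2} = 6^{2} = 36$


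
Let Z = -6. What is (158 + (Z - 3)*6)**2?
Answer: 10816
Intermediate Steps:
(158 + (Z - 3)*6)**2 = (158 + (-6 - 3)*6)**2 = (158 - 9*6)**2 = (158 - 54)**2 = 104**2 = 10816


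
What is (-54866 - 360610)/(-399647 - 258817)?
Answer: 34623/54872 ≈ 0.63098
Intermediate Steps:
(-54866 - 360610)/(-399647 - 258817) = -415476/(-658464) = -415476*(-1/658464) = 34623/54872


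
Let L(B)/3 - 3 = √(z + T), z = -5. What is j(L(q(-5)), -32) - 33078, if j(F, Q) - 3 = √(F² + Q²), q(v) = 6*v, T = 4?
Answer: -33075 + √(1096 + 54*I) ≈ -33042.0 + 0.81532*I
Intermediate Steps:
L(B) = 9 + 3*I (L(B) = 9 + 3*√(-5 + 4) = 9 + 3*√(-1) = 9 + 3*I)
j(F, Q) = 3 + √(F² + Q²)
j(L(q(-5)), -32) - 33078 = (3 + √((9 + 3*I)² + (-32)²)) - 33078 = (3 + √((9 + 3*I)² + 1024)) - 33078 = (3 + √(1024 + (9 + 3*I)²)) - 33078 = -33075 + √(1024 + (9 + 3*I)²)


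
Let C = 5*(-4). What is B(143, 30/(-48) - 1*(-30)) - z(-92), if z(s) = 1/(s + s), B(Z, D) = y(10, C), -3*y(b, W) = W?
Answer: 3683/552 ≈ 6.6721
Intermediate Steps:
C = -20
y(b, W) = -W/3
B(Z, D) = 20/3 (B(Z, D) = -⅓*(-20) = 20/3)
z(s) = 1/(2*s)
B(143, 30/(-48) - 1*(-30)) - z(-92) = 20/3 - 1/(2*(-92)) = 20/3 - (-1)/(2*92) = 20/3 - 1*(-1/184) = 20/3 + 1/184 = 3683/552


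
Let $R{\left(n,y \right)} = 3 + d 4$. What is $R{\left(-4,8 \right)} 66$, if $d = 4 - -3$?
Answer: $2046$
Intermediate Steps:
$d = 7$ ($d = 4 + 3 = 7$)
$R{\left(n,y \right)} = 31$ ($R{\left(n,y \right)} = 3 + 7 \cdot 4 = 3 + 28 = 31$)
$R{\left(-4,8 \right)} 66 = 31 \cdot 66 = 2046$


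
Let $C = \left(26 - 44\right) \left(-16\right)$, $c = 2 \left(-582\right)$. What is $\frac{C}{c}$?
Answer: $- \frac{24}{97} \approx -0.24742$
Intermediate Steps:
$c = -1164$
$C = 288$ ($C = \left(-18\right) \left(-16\right) = 288$)
$\frac{C}{c} = \frac{288}{-1164} = 288 \left(- \frac{1}{1164}\right) = - \frac{24}{97}$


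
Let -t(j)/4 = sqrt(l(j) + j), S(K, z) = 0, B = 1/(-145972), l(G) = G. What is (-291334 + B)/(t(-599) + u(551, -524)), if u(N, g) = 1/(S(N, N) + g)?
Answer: 5570985471019/192065314559117 - 11676785547255824*I*sqrt(1198)/192065314559117 ≈ 0.029006 - 2104.3*I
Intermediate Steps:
B = -1/145972 ≈ -6.8506e-6
t(j) = -4*sqrt(2)*sqrt(j) (t(j) = -4*sqrt(j + j) = -4*sqrt(2)*sqrt(j))
u(N, g) = 1/g (u(N, g) = 1/(0 + g) = 1/g)
(-291334 + B)/(t(-599) + u(551, -524)) = (-291334 - 1/145972)/(-4*sqrt(2)*sqrt(-599) + 1/(-524)) = -42526606649/(145972*(-4*sqrt(2)*I*sqrt(599) - 1/524)) = -42526606649/(145972*(-4*I*sqrt(1198) - 1/524)) = -42526606649/(145972*(-1/524 - 4*I*sqrt(1198)))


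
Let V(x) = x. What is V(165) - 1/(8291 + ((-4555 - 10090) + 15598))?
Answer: 1525259/9244 ≈ 165.00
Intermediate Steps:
V(165) - 1/(8291 + ((-4555 - 10090) + 15598)) = 165 - 1/(8291 + ((-4555 - 10090) + 15598)) = 165 - 1/(8291 + (-14645 + 15598)) = 165 - 1/(8291 + 953) = 165 - 1/9244 = 1525259/9244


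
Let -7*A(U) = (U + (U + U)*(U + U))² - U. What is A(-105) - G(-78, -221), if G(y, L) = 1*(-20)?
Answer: -276508570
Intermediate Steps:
G(y, L) = -20
A(U) = -(U + 4*U²)²/7 + U/7 (A(U) = -((U + (U + U)*(U + U))² - U)/7 = -((U + (2*U)*(2*U))² - U)/7 = -((U + 4*U²)² - U)/7 = -(U + 4*U²)²/7 + U/7)
A(-105) - G(-78, -221) = -⅐*(-105)*(-1 - 105*(1 + 4*(-105))²) - 1*(-20) = -⅐*(-105)*(-1 - 105*(1 - 420)²) + 20 = -⅐*(-105)*(-1 - 105*(-419)²) + 20 = -⅐*(-105)*(-1 - 105*175561) + 20 = -⅐*(-105)*(-1 - 18433905) + 20 = -⅐*(-105)*(-18433906) + 20 = -276508590 + 20 = -276508570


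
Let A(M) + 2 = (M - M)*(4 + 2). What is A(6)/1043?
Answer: -2/1043 ≈ -0.0019175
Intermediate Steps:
A(M) = -2 (A(M) = -2 + (M - M)*(4 + 2) = -2 + 0*6 = -2 + 0 = -2)
A(6)/1043 = -2/1043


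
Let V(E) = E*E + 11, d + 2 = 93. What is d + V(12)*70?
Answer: 10941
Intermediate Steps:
d = 91 (d = -2 + 93 = 91)
V(E) = 11 + E² (V(E) = E² + 11 = 11 + E²)
d + V(12)*70 = 91 + (11 + 12²)*70 = 91 + (11 + 144)*70 = 91 + 155*70 = 91 + 10850 = 10941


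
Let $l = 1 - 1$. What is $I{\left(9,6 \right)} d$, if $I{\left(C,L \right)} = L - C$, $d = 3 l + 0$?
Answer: $0$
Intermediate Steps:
$l = 0$ ($l = 1 - 1 = 0$)
$d = 0$ ($d = 3 \cdot 0 + 0 = 0 + 0 = 0$)
$I{\left(9,6 \right)} d = \left(6 - 9\right) 0 = \left(-3\right) 0 = 0$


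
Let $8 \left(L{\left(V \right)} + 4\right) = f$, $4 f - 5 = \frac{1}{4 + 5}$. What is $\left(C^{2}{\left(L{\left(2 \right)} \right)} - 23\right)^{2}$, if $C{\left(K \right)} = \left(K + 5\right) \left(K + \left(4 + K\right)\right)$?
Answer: $\frac{264082651516134529}{11555266180939776} \approx 22.854$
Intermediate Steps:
$f = \frac{23}{18}$ ($f = \frac{5}{4} + \frac{1}{4 \left(4 + 5\right)} = \frac{5}{4} + \frac{1}{4 \cdot 9} = \frac{5}{4} + \frac{1}{4} \cdot \frac{1}{9} = \frac{5}{4} + \frac{1}{36} = \frac{23}{18} \approx 1.2778$)
$L{\left(V \right)} = - \frac{553}{144}$ ($L{\left(V \right)} = -4 + \frac{1}{8} \cdot \frac{23}{18} = -4 + \frac{23}{144} = - \frac{553}{144}$)
$C{\left(K \right)} = \left(4 + 2 K\right) \left(5 + K\right)$ ($C{\left(K \right)} = \left(5 + K\right) \left(4 + 2 K\right) = \left(4 + 2 K\right) \left(5 + K\right)$)
$\left(C^{2}{\left(L{\left(2 \right)} \right)} - 23\right)^{2} = \left(\left(20 + 2 \left(- \frac{553}{144}\right)^{2} + 14 \left(- \frac{553}{144}\right)\right)^{2} - 23\right)^{2} = \left(\left(20 + 2 \cdot \frac{305809}{20736} - \frac{3871}{72}\right)^{2} - 23\right)^{2} = \left(\left(20 + \frac{305809}{10368} - \frac{3871}{72}\right)^{2} - 23\right)^{2} = \left(\left(- \frac{44255}{10368}\right)^{2} - 23\right)^{2} = \left(\frac{1958505025}{107495424} - 23\right)^{2} = \left(- \frac{513889727}{107495424}\right)^{2} = \frac{264082651516134529}{11555266180939776}$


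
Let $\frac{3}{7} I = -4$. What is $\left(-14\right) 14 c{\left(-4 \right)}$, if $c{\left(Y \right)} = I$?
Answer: $\frac{5488}{3} \approx 1829.3$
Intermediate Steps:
$I = - \frac{28}{3}$ ($I = \frac{7}{3} \left(-4\right) = - \frac{28}{3} \approx -9.3333$)
$c{\left(Y \right)} = - \frac{28}{3}$
$\left(-14\right) 14 c{\left(-4 \right)} = \left(-14\right) 14 \left(- \frac{28}{3}\right) = \left(-196\right) \left(- \frac{28}{3}\right) = \frac{5488}{3}$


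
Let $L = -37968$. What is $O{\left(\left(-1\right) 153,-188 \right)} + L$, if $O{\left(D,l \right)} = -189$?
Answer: $-38157$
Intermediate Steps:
$O{\left(\left(-1\right) 153,-188 \right)} + L = -189 - 37968 = -38157$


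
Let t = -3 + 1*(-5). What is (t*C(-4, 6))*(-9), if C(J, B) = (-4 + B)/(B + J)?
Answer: 72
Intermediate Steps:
C(J, B) = (-4 + B)/(B + J)
t = -8 (t = -3 - 5 = -8)
(t*C(-4, 6))*(-9) = -8*(-4 + 6)/(6 - 4)*(-9) = -8*2/2*(-9) = -4*2*(-9) = -8*1*(-9) = -8*(-9) = 72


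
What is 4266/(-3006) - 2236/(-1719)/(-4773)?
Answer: -45230417/31865103 ≈ -1.4194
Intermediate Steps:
4266/(-3006) - 2236/(-1719)/(-4773) = 4266*(-1/3006) - 2236*(-1/1719)*(-1/4773) = -237/167 + (2236/1719)*(-1/4773) = -237/167 - 52/190809 = -45230417/31865103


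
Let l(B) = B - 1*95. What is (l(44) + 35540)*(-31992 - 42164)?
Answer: -2631722284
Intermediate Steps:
l(B) = -95 + B (l(B) = B - 95 = -95 + B)
(l(44) + 35540)*(-31992 - 42164) = ((-95 + 44) + 35540)*(-31992 - 42164) = (-51 + 35540)*(-74156) = 35489*(-74156) = -2631722284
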